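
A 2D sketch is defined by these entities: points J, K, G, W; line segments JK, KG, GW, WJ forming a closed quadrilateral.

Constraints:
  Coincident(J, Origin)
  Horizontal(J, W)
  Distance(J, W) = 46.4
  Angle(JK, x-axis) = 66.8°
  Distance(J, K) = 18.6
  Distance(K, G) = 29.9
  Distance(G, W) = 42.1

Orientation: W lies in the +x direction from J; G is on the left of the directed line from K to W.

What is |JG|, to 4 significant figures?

47.65

Checks: |KG| = 29.90 ✓; |GW| = 42.10 ✓.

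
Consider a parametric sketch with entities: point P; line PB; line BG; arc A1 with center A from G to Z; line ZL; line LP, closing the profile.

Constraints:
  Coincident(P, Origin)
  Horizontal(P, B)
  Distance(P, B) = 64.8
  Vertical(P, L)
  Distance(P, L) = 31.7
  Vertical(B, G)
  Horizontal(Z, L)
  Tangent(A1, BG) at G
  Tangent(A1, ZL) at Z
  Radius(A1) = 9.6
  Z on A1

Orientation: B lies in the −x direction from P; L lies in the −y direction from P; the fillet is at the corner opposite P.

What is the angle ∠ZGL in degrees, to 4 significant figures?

36.57°

P is at the origin; PB is horizontal with |PB| = 64.8 and B on the −x side, so B = (-64.80, 0.000). P and L share the same x with |PL| = 31.7 and L on the −y side, so L = (0.000, -31.70). The virtual corner opposite P is at (-64.80, -31.70). Tangency of A1 to BG means the radius AG is perpendicular to BG and A1 meets ZL tangentially, so AZ is at right angles to ZL, with radius 9.6, so the center A sits 9.6 in from both sides at A = (-55.20, -22.10). That places the tangent points at G = (-64.80, -22.10) on BG and Z = (-55.20, -31.70) on ZL. Then cos ∠ZGL = GZ·GL / (|GZ||GL|), giving 36.57°.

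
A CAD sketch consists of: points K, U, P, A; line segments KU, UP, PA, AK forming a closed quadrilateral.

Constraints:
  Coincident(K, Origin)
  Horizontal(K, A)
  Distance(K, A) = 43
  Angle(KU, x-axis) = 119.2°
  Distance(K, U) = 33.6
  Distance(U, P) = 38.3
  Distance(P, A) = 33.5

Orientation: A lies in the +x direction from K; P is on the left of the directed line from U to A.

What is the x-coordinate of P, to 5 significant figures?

21.754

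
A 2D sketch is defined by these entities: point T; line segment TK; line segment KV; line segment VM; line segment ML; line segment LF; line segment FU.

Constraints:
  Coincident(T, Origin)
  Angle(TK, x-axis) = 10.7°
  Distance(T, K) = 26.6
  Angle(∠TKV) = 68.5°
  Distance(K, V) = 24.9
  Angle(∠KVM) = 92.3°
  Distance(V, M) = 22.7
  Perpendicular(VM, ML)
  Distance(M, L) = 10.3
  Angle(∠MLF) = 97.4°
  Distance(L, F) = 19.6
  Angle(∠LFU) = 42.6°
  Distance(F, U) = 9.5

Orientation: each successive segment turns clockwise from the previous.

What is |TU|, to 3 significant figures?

18.2

T is at the origin; TK runs at 10.7° with length 26.6, so K = (26.1, 4.94). ∠TKV = 68.5° gives KV at -101° from the x-axis; with |KV| = 24.9, V = (21.5, -19.5). ∠KVM = 92.3° gives VM at 172° from the x-axis; with |VM| = 22.7, M = (-0.979, -16.2). VM is perpendicular to ML, so ML runs at 81.5°; with |ML| = 10.3, L = (0.543, -5.98). ∠MLF = 97.4° gives LF at -1.10° from the x-axis; with |LF| = 19.6, F = (20.1, -6.35). ∠LFU = 42.6° gives FU at -138° from the x-axis; with |FU| = 9.5, U = (13.0, -12.6). Then |TU| = |U − T| = 18.2.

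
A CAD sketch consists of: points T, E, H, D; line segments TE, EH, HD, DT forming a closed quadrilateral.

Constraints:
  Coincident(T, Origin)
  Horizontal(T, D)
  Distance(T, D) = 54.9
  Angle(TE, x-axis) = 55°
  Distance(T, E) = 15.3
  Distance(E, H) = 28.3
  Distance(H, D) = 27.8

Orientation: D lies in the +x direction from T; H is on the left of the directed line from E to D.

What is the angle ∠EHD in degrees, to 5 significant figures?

116.86°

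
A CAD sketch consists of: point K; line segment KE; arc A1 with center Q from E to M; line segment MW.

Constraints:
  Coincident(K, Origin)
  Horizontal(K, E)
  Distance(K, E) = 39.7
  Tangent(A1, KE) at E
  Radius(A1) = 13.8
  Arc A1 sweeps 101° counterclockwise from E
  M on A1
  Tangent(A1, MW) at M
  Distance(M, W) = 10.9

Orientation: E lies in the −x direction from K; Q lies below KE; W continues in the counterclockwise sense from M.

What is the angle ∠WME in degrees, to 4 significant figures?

129.5°

K is at the origin; K and E share the same y with |KE| = 39.7 and E on the −x side, so E = (-39.70, 0.000). Tangency of A1 to KE means the radius QE is perpendicular to KE, so Q = E + (0, -13.8) = (-39.70, -13.80). On A1, E sits at bearing 90° from Q; a 101° counterclockwise sweep puts M at bearing 191°, so M = Q + 13.8·(cos 191°, sin 191°) = (-53.25, -16.43). Tangency of A1 to MW means the radius QM is perpendicular to MW, so MW runs along (−sin 191°, cos 191°); with |MW| = 10.9, W = (-51.17, -27.13). Then cos ∠WME = MW·ME / (|MW||ME|), giving 129.5°.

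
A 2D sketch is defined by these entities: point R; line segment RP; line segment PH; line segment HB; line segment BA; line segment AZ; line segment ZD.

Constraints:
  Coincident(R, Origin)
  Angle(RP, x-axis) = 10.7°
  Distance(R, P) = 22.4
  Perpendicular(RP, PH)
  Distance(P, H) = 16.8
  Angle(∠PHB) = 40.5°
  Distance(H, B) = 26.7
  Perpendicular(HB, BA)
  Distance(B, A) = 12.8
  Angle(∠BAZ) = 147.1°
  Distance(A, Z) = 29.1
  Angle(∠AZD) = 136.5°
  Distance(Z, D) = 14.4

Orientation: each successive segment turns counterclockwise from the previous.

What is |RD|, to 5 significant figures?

55.771

R is at the origin; RP runs at 10.7° with length 22.4, so P = (22.011, 4.1589). RP is perpendicular to PH, so PH runs at 100.70°; with |PH| = 16.8, H = (18.891, 20.667). ∠PHB = 40.5° gives HB at -119.80° from the x-axis; with |HB| = 26.7, B = (5.6221, -2.5025). HB is perpendicular to BA, so BA runs at -29.800°; with |BA| = 12.8, A = (16.730, -8.8638). ∠BAZ = 147.1° gives AZ at 3.1000° from the x-axis; with |AZ| = 29.1, Z = (45.787, -7.2901). ∠AZD = 136.5° gives ZD at 46.600° from the x-axis; with |ZD| = 14.4, D = (55.681, 3.1726). Then |RD| = |D − R| = 55.771.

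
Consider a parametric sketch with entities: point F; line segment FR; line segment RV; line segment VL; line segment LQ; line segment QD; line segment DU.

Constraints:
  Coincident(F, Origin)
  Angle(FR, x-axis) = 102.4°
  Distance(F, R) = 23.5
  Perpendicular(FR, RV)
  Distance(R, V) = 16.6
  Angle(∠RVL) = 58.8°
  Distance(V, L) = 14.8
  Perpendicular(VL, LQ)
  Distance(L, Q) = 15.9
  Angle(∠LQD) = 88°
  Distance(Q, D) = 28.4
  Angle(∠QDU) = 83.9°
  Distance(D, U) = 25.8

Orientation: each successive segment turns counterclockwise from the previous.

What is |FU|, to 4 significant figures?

40.67

F is at the origin; FR runs at 102.4° with length 23.5, so R = (-5.046, 22.95). FR ⟂ RV, so RV runs at -167.6°; with |RV| = 16.6, V = (-21.26, 19.39). ∠RVL = 58.8° gives VL at -46.40° from the x-axis; with |VL| = 14.8, L = (-11.05, 8.669). The perpendicularity gives LQ at right angles to VL, so LQ runs at 43.60°; with |LQ| = 15.9, Q = (0.4617, 19.63). ∠LQD = 88.0° gives QD at 135.6° from the x-axis; with |QD| = 28.4, D = (-19.83, 39.50). ∠QDU = 83.9° gives DU at -128.3° from the x-axis; with |DU| = 25.8, U = (-35.82, 19.26). Then |FU| = |U − F| = 40.67.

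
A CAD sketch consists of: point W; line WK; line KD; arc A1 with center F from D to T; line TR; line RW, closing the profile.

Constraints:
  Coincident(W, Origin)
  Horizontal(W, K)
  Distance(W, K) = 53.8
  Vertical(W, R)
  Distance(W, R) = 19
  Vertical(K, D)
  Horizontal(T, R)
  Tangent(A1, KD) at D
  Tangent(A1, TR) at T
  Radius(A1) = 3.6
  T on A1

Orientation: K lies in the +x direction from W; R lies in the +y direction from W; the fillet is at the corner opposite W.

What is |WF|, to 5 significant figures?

52.509

W is at the origin; WK is horizontal with |WK| = 53.8 and K on the +x side, so K = (53.800, 0.0000). WR is vertical with |WR| = 19.0 and R on the +y side, so R = (0.0000, 19.000). The virtual corner opposite W is at (53.800, 19.000). Tangency of A1 to KD means the radius FD is perpendicular to KD and the tangent condition forces FT to be normal to TR, with radius 3.6, so the center F sits 3.6 in from both sides at F = (50.200, 15.400). Then |WF| = |F − W| = 52.509.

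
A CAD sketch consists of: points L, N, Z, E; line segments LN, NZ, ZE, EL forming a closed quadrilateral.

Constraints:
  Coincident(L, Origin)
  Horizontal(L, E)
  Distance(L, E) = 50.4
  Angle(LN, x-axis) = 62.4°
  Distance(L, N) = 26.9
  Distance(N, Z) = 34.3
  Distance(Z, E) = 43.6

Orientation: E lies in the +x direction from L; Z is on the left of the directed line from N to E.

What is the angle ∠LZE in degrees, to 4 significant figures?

56.24°

L is at the origin; LE is horizontal with |LE| = 50.4 and E in +x, so E = (50.4, 0). LN runs at 62.4° with |LN| = 26.9, so N = (12.46, 23.84). Z is determined by |NZ| = 34.3 and |ZE| = 43.6 together: it lies at the intersection of circle(N, 34.3) and circle(E, 43.6). With |NE| = 44.81, the foot of the radical line on NE is 14.32 from N and the perpendicular offset is √(34.3² − 14.32²) = 31.17. Taking the left-of-NE solution: Z = (41.17, 42.61).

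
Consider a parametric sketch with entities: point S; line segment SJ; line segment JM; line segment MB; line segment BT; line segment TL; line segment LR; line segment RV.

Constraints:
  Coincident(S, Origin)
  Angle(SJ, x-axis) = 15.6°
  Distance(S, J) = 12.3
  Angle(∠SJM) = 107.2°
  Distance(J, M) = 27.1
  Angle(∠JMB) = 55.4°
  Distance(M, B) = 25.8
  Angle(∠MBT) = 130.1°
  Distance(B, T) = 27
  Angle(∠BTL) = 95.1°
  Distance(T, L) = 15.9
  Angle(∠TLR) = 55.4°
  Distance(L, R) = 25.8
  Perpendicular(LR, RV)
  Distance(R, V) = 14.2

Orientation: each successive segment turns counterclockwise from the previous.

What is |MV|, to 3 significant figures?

41.4

S is at the origin; SJ runs at 15.6° with length 12.3, so J = (11.8, 3.31). ∠SJM = 107.2° gives JM at 88.4° from the x-axis; with |JM| = 27.1, M = (12.6, 30.4). ∠JMB = 55.4° gives MB at -147° from the x-axis; with |MB| = 25.8, B = (-9.03, 16.3). ∠MBT = 130.1° gives BT at -97.1° from the x-axis; with |BT| = 27.0, T = (-12.4, -10.4). ∠BTL = 95.1° gives TL at -12.2° from the x-axis; with |TL| = 15.9, L = (3.17, -13.8). ∠TLR = 55.4° gives LR at 112° from the x-axis; with |LR| = 25.8, R = (-6.66, 10.0). The perpendicularity gives RV at right angles to LR, so RV runs at -158°; with |RV| = 14.2, V = (-19.8, 4.63). Then |MV| = |V − M| = 41.4.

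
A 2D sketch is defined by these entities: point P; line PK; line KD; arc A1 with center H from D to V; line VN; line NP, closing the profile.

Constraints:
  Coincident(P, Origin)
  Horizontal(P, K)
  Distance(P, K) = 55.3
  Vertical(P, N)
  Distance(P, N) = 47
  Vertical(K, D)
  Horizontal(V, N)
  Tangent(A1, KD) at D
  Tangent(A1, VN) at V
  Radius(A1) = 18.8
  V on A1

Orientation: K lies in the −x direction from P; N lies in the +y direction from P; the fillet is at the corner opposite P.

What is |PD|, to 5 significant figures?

62.075

P is at the origin; PK is horizontal with |PK| = 55.3 and K on the −x side, so K = (-55.300, 0.0000). PN is vertical with |PN| = 47.0 and N on the +y side, so N = (0.0000, 47.000). The virtual corner opposite P is at (-55.300, 47.000). Tangency of A1 to KD means the radius HD is perpendicular to KD and tangency of A1 to VN means the radius HV is perpendicular to VN, with radius 18.8, so the center H sits 18.8 in from both sides at H = (-36.500, 28.200). That places the tangent points at D = (-55.300, 28.200) on KD and V = (-36.500, 47.000) on VN. Then |PD| = |D − P| = 62.075.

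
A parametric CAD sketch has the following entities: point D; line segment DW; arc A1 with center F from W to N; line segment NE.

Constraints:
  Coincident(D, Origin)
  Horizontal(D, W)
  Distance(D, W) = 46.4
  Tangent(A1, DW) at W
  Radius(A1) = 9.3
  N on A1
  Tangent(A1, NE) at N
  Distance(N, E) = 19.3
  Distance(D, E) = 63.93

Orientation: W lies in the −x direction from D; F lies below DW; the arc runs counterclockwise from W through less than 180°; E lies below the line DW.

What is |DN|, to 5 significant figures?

56.262

Checks: |FN| = 9.300 ✓; ∠(FN, NE) = 90.00° ✓; |NE| = 19.30 ✓; |DE| = 63.93 ✓.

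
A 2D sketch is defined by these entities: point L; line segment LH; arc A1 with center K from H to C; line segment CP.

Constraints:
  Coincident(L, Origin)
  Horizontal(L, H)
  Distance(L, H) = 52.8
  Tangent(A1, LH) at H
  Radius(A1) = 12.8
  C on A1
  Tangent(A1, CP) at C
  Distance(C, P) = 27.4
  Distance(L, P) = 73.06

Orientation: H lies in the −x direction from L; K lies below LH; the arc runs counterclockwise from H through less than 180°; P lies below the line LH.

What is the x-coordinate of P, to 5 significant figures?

-59.590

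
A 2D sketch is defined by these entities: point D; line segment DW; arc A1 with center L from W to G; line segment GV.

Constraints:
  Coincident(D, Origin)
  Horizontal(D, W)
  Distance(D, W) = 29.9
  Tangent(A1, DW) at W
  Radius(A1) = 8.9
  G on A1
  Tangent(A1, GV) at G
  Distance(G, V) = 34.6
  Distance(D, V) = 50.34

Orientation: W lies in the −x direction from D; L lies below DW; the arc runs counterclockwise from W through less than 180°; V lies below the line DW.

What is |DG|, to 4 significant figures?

40.04

Checks: |LG| = 8.900 ✓; ∠(LG, GV) = 90.00° ✓; |GV| = 34.60 ✓; |DV| = 50.34 ✓.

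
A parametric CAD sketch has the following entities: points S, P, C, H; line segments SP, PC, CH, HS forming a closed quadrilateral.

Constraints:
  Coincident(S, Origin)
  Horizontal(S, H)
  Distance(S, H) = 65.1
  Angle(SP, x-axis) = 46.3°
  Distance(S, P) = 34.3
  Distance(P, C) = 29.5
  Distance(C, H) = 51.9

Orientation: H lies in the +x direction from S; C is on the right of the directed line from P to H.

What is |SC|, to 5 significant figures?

13.568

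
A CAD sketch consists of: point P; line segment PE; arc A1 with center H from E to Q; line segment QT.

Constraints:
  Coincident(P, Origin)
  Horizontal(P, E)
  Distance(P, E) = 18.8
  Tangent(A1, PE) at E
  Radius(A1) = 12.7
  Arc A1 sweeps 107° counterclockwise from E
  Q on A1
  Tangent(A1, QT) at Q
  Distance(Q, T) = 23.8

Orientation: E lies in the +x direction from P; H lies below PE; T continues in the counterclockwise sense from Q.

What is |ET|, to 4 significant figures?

39.52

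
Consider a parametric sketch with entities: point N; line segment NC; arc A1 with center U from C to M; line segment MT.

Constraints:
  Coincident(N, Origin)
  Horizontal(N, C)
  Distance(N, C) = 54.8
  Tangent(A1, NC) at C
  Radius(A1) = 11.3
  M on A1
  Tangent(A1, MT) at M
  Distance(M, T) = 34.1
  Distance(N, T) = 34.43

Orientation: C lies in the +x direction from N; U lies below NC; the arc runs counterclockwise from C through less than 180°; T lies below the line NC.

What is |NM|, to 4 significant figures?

47.18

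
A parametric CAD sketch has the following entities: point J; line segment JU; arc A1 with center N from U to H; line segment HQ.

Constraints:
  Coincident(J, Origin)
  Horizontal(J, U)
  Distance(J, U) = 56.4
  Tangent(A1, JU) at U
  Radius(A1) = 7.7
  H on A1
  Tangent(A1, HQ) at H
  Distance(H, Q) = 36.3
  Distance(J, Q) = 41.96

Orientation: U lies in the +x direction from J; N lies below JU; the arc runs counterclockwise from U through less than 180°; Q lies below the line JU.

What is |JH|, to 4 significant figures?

50.45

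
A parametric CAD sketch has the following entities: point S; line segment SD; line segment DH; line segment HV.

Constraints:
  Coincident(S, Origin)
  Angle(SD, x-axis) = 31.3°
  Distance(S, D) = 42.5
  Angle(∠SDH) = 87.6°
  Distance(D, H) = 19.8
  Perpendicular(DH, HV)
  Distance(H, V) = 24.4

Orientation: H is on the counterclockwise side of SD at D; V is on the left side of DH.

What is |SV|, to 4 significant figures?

25.51

S is at the origin; SD runs at 31.3° with length 42.5, so D = 42.5·(cos 31.3°, sin 31.3°) = (36.31, 22.08). ∠SDH = 87.6°, so DH runs at 31.3° + (180° − 87.6°) = 123.7° from the x-axis; with |DH| = 19.8, H = D + 19.8·(cos 123.7°, sin 123.7°) = (25.33, 38.55). DH ⟂ HV; with |HV| = 24.4 on the left of DH, V = H + 24.4·(-0.8320, -0.5548) = (5.029, 25.01). Then |SV| = |V − S| = 25.51.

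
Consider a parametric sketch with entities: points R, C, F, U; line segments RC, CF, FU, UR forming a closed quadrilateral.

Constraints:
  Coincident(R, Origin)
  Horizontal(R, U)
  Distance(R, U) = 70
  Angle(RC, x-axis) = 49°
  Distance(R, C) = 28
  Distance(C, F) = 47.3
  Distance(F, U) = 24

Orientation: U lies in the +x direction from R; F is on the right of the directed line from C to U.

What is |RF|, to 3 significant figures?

52.2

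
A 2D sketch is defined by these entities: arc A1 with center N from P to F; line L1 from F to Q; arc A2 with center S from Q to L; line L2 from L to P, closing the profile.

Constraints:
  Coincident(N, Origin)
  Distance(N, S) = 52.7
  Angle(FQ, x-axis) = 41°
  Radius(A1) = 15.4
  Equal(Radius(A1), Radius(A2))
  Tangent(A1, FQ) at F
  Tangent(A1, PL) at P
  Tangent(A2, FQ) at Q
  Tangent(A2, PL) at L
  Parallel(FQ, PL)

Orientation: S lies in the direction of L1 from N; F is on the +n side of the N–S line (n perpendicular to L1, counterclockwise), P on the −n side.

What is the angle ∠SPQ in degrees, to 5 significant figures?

14.014°

The slot axis is L1's direction at 41.0°, so u = (cos 41.0°, sin 41.0°) = (0.75471, 0.65606) and n = (−sin 41.0°, cos 41.0°) = (-0.65606, 0.75471). N is at the origin and S lies 52.7 along u from N, so S = 52.7·u = (39.773, 34.574). Tangency of A1 to both parallel lines with radius 15.4 puts F and P at N ± 15.4·n: F = (-10.103, 11.623), P = (10.103, -11.623). Equal radii place Q and L the same way about S: Q = S + 15.4·n = (29.670, 46.197), L = S − 15.4·n = (49.877, 22.952). Then cos ∠SPQ = PS·PQ / (|PS||PQ|), giving 14.014°.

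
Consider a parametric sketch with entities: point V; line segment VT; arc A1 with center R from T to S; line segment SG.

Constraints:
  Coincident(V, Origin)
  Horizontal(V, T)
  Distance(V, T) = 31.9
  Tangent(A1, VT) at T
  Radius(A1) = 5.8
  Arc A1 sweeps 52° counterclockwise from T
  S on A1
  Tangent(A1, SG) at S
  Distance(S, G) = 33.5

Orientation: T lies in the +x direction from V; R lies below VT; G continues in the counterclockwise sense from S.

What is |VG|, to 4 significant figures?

29.40

On A1, T sits at bearing 90° from R; a 52° counterclockwise sweep puts S at bearing 142°, so S = R + 5.8·(cos 142°, sin 142°) = (27.33, -2.229). Since A1 is tangent to SG there, RS ⟂ SG, so SG runs along (−sin 142°, cos 142°); with |SG| = 33.5, G = (6.705, -28.63). Then |VG| = |G − V| = 29.40.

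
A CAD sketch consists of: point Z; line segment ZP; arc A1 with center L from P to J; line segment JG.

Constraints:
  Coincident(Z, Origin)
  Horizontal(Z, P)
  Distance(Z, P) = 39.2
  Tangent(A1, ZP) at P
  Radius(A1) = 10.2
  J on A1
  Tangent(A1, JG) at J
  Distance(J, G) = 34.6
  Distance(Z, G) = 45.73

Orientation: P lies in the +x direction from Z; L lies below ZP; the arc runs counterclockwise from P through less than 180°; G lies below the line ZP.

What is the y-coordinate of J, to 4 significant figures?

-7.546

Checks: |LJ| = 10.20 ✓; ∠(LJ, JG) = 90.00° ✓; |JG| = 34.60 ✓; |ZG| = 45.73 ✓.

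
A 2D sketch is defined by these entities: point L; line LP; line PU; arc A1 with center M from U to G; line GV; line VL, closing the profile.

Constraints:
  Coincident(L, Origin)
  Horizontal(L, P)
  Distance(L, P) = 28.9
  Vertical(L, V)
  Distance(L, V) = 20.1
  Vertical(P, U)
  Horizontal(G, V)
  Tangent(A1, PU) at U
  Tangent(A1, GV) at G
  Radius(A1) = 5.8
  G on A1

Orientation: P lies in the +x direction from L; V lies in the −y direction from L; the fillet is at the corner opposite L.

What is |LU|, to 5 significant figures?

32.244

L is at the origin; LP is horizontal with |LP| = 28.9 and P on the +x side, so P = (28.900, 0.0000). LV is vertical with |LV| = 20.1 and V on the −y side, so V = (0.0000, -20.100). The virtual corner opposite L is at (28.900, -20.100). A1 meets PU tangentially, so MU is at right angles to PU and since A1 is tangent to GV there, MG ⟂ GV, with radius 5.8, so the center M sits 5.8 in from both sides at M = (23.100, -14.300). That places the tangent points at U = (28.900, -14.300) on PU and G = (23.100, -20.100) on GV. Then |LU| = |U − L| = 32.244.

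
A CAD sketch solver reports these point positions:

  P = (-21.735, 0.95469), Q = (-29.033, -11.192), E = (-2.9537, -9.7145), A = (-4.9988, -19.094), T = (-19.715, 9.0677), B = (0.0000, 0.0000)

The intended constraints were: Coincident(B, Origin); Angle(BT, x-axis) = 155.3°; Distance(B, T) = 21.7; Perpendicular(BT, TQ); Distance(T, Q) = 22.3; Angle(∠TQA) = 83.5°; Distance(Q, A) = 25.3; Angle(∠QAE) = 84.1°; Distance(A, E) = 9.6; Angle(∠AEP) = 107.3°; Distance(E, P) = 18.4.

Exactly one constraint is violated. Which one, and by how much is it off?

Distance(E, P) = 18.4 — off by 3.20.

B = (0.00, 0.00) ✓; BT at 155.3° ✓; |BT| = 21.70 ✓; ∠(BT, TQ) = 90.00° ✓; |TQ| = 22.30 ✓; ∠TQA = 83.50° ✓; |QA| = 25.30 ✓; ∠QAE = 84.10° ✓; |AE| = 9.600 ✓; ∠AEP = 107.3° ✓; |EP| = 21.60 ✗.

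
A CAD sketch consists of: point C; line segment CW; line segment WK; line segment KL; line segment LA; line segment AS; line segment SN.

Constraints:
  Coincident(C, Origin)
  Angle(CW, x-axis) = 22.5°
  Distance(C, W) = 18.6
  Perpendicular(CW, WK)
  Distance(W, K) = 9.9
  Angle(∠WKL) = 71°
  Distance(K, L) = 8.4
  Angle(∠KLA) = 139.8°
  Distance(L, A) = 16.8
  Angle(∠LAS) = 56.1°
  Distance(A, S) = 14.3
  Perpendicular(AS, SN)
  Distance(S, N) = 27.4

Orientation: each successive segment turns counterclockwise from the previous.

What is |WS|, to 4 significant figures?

6.876

C is at the origin; CW runs at 22.5° with length 18.6, so W = (17.18, 7.118). CW is perpendicular to WK, so WK runs at 112.5°; with |WK| = 9.9, K = (13.40, 16.26). ∠WKL = 71.0° gives KL at -138.5° from the x-axis; with |KL| = 8.4, L = (7.104, 10.70). ∠KLA = 139.8° gives LA at -98.30° from the x-axis; with |LA| = 16.8, A = (4.679, -5.926). ∠LAS = 56.1° gives AS at 25.60° from the x-axis; with |AS| = 14.3, S = (17.58, 0.2531). Then |WS| = |S − W| = 6.876.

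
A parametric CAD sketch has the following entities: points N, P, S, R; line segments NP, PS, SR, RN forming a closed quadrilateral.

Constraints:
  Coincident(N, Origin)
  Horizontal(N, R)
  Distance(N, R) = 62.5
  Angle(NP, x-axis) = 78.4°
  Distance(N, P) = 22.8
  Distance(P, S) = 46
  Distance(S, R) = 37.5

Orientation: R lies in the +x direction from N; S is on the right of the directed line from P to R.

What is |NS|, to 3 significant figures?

33.4

Checks: |PS| = 46.00 ✓; |SR| = 37.50 ✓.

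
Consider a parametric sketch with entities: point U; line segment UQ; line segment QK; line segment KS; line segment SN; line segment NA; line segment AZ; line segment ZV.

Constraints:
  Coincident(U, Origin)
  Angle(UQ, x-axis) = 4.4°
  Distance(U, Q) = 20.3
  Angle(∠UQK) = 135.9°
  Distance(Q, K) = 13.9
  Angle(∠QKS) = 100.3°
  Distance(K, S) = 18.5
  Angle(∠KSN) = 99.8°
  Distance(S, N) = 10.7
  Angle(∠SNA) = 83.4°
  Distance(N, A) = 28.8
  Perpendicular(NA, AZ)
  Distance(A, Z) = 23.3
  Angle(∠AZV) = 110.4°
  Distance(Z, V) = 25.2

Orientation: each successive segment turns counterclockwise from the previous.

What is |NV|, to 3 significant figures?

32.5

NA ⟂ AZ, so AZ runs at 35.0°; with |AZ| = 23.3, Z = (44.2, 11.2). ∠AZV = 110.4° gives ZV at 105° from the x-axis; with |ZV| = 25.2, V = (37.9, 35.6). Then |NV| = |V − N| = 32.5.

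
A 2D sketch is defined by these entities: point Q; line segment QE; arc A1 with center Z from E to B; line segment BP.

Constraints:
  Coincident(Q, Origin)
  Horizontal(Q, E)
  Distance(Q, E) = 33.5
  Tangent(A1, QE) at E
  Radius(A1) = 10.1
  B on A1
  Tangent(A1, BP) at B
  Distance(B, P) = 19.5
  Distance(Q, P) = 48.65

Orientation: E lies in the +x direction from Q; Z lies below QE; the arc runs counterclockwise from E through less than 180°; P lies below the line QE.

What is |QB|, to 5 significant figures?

29.987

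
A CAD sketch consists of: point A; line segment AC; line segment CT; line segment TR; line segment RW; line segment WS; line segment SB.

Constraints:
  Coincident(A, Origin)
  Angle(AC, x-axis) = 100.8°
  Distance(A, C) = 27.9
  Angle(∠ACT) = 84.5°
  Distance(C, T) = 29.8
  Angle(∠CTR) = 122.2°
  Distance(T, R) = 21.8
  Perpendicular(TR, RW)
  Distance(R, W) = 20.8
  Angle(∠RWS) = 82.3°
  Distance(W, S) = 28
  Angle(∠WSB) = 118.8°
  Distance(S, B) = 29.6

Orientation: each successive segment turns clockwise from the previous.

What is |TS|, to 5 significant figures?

18.056

A is at the origin; AC runs at 100.8° with length 27.9, so C = (-5.2279, 27.406). ∠ACT = 84.5° gives CT at 5.3000° from the x-axis; with |CT| = 29.8, T = (24.445, 30.158). ∠CTR = 122.2° gives TR at -52.500° from the x-axis; with |TR| = 21.8, R = (37.716, 12.863). TR is perpendicular to RW, so RW runs at -142.50°; with |RW| = 20.8, W = (21.214, 0.20112). ∠RWS = 82.3° gives WS at 119.80° from the x-axis; with |WS| = 28.0, S = (7.2986, 24.499). Then |TS| = |S − T| = 18.056.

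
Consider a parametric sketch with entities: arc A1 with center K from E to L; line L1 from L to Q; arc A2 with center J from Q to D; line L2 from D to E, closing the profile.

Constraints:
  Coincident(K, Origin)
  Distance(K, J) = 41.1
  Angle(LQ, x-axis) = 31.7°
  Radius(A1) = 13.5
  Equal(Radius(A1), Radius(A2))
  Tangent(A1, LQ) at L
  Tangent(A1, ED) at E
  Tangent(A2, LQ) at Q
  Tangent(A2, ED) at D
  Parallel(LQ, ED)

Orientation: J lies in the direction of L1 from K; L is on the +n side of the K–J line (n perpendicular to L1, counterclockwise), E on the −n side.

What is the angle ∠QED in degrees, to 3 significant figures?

33.3°

The slot axis is L1's direction at 31.7°, so u = (cos 31.7°, sin 31.7°) = (0.851, 0.525) and n = (−sin 31.7°, cos 31.7°) = (-0.525, 0.851). K is at the origin and J lies 41.1 along u from K, so J = 41.1·u = (35.0, 21.6). Tangency of A1 to both parallel lines with radius 13.5 puts L and E at K ± 13.5·n: L = (-7.09, 11.5), E = (7.09, -11.5). Equal radii place Q and D the same way about J: Q = J + 13.5·n = (27.9, 33.1), D = J − 13.5·n = (42.1, 10.1). Then cos ∠QED = EQ·ED / (|EQ||ED|), giving 33.3°.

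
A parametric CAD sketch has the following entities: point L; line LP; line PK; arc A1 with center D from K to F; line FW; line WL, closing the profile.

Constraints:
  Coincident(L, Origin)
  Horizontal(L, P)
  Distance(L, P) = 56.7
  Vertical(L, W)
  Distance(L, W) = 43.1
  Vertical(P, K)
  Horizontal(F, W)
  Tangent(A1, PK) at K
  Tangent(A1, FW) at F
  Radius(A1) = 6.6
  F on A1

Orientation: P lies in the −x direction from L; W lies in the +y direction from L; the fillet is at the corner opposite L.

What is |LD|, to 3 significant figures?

62.0

L is at the origin; LP is horizontal with |LP| = 56.7 and P on the −x side, so P = (-56.7, 0.00). L and W share the same x with |LW| = 43.1 and W on the +y side, so W = (0.00, 43.1). The virtual corner opposite L is at (-56.7, 43.1). A1 meets PK tangentially, so DK is at right angles to PK and the tangent condition forces DF to be normal to FW, with radius 6.6, so the center D sits 6.6 in from both sides at D = (-50.1, 36.5). Then |LD| = |D − L| = 62.0.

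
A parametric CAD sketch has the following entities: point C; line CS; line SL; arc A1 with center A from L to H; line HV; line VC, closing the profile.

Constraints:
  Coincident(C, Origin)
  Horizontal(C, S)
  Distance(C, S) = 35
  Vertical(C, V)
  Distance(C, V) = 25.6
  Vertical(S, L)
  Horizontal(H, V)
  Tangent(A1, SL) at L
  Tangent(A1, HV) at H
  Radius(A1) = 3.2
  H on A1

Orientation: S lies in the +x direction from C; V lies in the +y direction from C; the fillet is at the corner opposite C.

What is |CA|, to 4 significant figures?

38.90

C and V share the same x with |CV| = 25.6 and V on the +y side, so V = (0.000, 25.60). The virtual corner opposite C is at (35.00, 25.60). A1 meets SL tangentially, so AL is at right angles to SL and tangency of A1 to HV means the radius AH is perpendicular to HV, with radius 3.2, so the center A sits 3.2 in from both sides at A = (31.80, 22.40). Then |CA| = |A − C| = 38.90.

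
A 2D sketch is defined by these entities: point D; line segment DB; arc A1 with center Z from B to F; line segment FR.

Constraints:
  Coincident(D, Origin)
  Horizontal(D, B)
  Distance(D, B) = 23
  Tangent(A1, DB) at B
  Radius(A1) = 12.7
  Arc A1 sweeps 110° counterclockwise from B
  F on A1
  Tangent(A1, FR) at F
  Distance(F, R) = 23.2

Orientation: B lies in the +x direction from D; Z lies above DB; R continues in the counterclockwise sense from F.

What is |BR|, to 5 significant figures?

39.050

D is at the origin; D and B share the same y with |DB| = 23.0 and B on the +x side, so B = (23.000, 0.0000). Tangency of A1 to DB means the radius ZB is perpendicular to DB, so Z = B + (0, 12.7) = (23.000, 12.700). On A1, B sits at bearing -90° from Z; a 110° counterclockwise sweep puts F at bearing 20°, so F = Z + 12.7·(cos 20°, sin 20°) = (34.934, 17.044). Since A1 is tangent to FR there, ZF ⟂ FR, so FR runs along (−sin 20°, cos 20°); with |FR| = 23.2, R = (26.999, 38.845). Then |BR| = |R − B| = 39.050.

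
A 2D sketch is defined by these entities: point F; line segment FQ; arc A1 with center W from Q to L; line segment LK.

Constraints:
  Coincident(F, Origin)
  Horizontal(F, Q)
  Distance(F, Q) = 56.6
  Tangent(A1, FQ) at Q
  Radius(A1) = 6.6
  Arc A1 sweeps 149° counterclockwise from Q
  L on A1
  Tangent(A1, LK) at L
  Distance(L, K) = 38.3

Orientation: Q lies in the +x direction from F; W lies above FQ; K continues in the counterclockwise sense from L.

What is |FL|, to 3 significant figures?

61.2

Since A1 is tangent to FQ there, WQ ⟂ FQ, so W = Q + (0, 6.6) = (56.6, 6.60). On A1, Q sits at bearing -90° from W; a 149° counterclockwise sweep puts L at bearing 59°, so L = W + 6.6·(cos 59°, sin 59°) = (60.0, 12.3). Then |FL| = |L − F| = 61.2.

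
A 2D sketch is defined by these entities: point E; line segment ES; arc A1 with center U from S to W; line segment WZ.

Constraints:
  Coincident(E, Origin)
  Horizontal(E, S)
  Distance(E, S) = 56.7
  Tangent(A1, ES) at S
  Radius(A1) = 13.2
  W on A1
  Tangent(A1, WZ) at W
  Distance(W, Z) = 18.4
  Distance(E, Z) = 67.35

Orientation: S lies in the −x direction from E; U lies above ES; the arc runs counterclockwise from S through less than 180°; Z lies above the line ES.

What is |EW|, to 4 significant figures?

50.66

Checks: |UW| = 13.20 ✓; ∠(UW, WZ) = 90.00° ✓; |WZ| = 18.40 ✓; |EZ| = 67.35 ✓.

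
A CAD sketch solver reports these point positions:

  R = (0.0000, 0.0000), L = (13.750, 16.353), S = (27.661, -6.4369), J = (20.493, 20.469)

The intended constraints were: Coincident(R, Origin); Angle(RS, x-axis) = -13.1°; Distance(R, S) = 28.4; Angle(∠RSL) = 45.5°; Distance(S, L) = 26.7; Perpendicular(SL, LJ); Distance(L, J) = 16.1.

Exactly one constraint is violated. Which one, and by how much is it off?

Distance(L, J) = 16.1 — off by 8.20.

R = (0.00, 0.00) ✓; RS at -13.10° ✓; |RS| = 28.40 ✓; ∠RSL = 45.50° ✓; |SL| = 26.70 ✓; ∠(SL, LJ) = 90.00° ✓; |LJ| = 7.900 ✗.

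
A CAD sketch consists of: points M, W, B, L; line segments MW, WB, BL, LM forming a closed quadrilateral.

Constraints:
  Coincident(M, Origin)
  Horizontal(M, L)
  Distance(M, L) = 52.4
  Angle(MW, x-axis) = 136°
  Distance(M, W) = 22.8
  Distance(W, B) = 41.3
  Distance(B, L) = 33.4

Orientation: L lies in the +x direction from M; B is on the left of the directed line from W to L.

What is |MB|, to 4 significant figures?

31.11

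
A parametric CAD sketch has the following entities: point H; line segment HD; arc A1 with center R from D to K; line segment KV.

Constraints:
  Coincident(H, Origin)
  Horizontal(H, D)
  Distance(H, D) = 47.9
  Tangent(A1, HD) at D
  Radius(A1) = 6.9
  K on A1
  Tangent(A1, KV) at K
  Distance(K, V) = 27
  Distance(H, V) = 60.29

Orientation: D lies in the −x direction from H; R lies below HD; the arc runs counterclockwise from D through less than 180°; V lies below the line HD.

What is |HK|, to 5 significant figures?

55.284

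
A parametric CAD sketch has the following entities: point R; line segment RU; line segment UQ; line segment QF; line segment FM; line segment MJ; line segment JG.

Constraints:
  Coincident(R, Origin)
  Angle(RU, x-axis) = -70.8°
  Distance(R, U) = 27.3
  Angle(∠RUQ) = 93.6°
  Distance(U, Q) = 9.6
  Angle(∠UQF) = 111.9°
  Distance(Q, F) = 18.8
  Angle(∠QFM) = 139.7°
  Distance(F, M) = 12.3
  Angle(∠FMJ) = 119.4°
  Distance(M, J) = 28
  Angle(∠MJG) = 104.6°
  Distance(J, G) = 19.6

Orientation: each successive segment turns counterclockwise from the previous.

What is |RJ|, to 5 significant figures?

14.903

R is at the origin; RU runs at -70.8° with length 27.3, so U = (8.9781, -25.781). ∠RUQ = 93.6° gives UQ at 15.600° from the x-axis; with |UQ| = 9.6, Q = (18.224, -23.200). ∠UQF = 111.9° gives QF at 83.700° from the x-axis; with |QF| = 18.8, F = (20.287, -4.5134). ∠QFM = 139.7° gives FM at 124.00° from the x-axis; with |FM| = 12.3, M = (13.409, 5.6838). ∠FMJ = 119.4° gives MJ at -175.40° from the x-axis; with |MJ| = 28.0, J = (-14.500, 3.4382). Then |RJ| = |J − R| = 14.903.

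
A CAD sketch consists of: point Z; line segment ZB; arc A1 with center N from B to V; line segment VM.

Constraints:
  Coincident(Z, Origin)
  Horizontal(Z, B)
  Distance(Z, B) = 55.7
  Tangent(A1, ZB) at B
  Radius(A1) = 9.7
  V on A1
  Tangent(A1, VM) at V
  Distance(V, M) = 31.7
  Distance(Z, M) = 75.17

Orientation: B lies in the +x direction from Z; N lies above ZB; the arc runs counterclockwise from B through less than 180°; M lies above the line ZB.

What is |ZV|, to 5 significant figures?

66.216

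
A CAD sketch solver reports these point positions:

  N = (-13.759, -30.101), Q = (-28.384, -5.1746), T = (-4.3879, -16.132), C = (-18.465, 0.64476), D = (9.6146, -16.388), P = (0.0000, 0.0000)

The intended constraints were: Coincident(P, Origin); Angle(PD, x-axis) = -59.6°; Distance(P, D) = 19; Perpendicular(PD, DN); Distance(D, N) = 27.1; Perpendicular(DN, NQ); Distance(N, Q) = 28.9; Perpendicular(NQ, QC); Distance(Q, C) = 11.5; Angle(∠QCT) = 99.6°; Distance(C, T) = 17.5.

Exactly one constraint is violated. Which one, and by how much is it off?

Distance(C, T) = 17.5 — off by 4.40.

P = (0.00, 0.00) ✓; PD at -59.60° ✓; |PD| = 19.00 ✓; ∠(PD, DN) = 90.00° ✓; |DN| = 27.10 ✓; ∠(DN, NQ) = 90.00° ✓; |NQ| = 28.90 ✓; ∠(NQ, QC) = 90.00° ✓; |QC| = 11.50 ✓; ∠QCT = 99.60° ✓; |CT| = 21.90 ✗.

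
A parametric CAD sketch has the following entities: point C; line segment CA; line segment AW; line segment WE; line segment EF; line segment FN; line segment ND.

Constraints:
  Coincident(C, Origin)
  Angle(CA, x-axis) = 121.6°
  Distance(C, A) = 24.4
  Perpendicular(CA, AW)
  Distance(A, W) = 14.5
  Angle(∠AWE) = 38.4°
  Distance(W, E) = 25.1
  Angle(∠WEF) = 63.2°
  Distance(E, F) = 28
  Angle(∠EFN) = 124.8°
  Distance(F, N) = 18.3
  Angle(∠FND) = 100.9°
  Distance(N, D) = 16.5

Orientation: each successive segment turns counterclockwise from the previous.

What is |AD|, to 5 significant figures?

22.545

C is at the origin; CA runs at 121.6° with length 24.4, so A = (-12.785, 20.782). CA is perpendicular to AW, so AW runs at -148.40°; with |AW| = 14.5, W = (-25.135, 13.184). ∠AWE = 38.4° gives WE at -6.8000° from the x-axis; with |WE| = 25.1, E = (-0.21186, 10.212). ∠WEF = 63.2° gives EF at 110.00° from the x-axis; with |EF| = 28.0, F = (-9.7884, 36.524). ∠EFN = 124.8° gives FN at 165.20° from the x-axis; with |FN| = 18.3, N = (-27.481, 41.198). ∠FND = 100.9° gives ND at -115.70° from the x-axis; with |ND| = 16.5, D = (-34.637, 26.331). Then |AD| = |D − A| = 22.545.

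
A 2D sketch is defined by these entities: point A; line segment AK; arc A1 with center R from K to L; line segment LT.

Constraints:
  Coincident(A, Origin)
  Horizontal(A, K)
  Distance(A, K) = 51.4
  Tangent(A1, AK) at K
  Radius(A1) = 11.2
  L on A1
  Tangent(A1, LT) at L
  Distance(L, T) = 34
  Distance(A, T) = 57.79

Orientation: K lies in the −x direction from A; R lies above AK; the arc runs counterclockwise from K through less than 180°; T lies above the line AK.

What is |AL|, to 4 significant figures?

41.52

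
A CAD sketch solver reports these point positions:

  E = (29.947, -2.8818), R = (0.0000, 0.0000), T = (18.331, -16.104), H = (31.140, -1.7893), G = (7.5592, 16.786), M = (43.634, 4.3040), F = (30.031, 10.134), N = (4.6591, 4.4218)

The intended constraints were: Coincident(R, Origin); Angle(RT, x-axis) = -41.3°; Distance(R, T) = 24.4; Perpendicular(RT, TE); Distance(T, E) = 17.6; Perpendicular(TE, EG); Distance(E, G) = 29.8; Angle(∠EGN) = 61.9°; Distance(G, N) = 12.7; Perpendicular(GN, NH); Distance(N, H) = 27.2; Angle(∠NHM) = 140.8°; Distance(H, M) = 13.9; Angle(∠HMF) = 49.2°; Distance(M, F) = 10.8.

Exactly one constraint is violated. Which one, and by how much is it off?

Distance(M, F) = 10.8 — off by 4.00.

R = (0.00, 0.00) ✓; RT at -41.30° ✓; |RT| = 24.40 ✓; ∠(RT, TE) = 90.00° ✓; |TE| = 17.60 ✓; ∠(TE, EG) = 90.00° ✓; |EG| = 29.80 ✓; ∠EGN = 61.90° ✓; |GN| = 12.70 ✓; ∠(GN, NH) = 90.00° ✓; |NH| = 27.20 ✓; ∠NHM = 140.8° ✓; |HM| = 13.90 ✓; ∠HMF = 49.20° ✓; |MF| = 14.80 ✗.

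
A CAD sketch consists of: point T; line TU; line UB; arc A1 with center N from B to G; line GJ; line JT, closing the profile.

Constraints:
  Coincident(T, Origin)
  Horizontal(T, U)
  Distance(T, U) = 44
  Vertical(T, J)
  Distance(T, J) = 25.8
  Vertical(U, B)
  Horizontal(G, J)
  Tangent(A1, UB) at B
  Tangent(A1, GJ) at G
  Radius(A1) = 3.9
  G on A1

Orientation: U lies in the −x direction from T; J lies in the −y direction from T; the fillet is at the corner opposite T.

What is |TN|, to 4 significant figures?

45.69

T is at the origin; T and U share the same y with |TU| = 44.0 and U on the −x side, so U = (-44.00, 0.000). TJ is vertical with |TJ| = 25.8 and J on the −y side, so J = (0.000, -25.80). The virtual corner opposite T is at (-44.00, -25.80). The tangent condition forces NB to be normal to UB and A1 meets GJ tangentially, so NG is at right angles to GJ, with radius 3.9, so the center N sits 3.9 in from both sides at N = (-40.10, -21.90). Then |TN| = |N − T| = 45.69.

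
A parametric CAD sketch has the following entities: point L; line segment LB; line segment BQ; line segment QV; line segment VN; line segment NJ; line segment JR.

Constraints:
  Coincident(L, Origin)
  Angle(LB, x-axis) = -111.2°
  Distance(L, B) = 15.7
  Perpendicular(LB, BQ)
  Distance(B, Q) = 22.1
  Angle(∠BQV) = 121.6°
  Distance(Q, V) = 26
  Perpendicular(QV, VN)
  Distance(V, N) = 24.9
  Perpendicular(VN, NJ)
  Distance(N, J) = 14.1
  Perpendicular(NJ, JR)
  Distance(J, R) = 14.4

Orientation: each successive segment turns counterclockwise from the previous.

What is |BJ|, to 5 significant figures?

24.254

QV ⟂ VN, so VN runs at 127.20°; with |VN| = 24.9, N = (20.582, 12.924). VN ⟂ NJ, so NJ runs at -142.80°; with |NJ| = 14.1, J = (9.3510, 4.3989). Then |BJ| = |J − B| = 24.254.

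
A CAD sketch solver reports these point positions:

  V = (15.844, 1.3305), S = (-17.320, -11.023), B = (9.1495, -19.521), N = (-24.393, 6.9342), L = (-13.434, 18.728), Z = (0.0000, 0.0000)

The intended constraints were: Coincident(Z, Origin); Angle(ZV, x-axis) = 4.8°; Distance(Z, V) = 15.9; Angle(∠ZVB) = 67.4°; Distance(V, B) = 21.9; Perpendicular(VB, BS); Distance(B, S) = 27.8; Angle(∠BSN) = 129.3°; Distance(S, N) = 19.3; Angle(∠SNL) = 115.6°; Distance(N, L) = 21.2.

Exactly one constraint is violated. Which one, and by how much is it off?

Distance(N, L) = 21.2 — off by 5.10.

Z = (0.00, 0.00) ✓; ZV at 4.800° ✓; |ZV| = 15.90 ✓; ∠ZVB = 67.40° ✓; |VB| = 21.90 ✓; ∠(VB, BS) = 90.00° ✓; |BS| = 27.80 ✓; ∠BSN = 129.3° ✓; |SN| = 19.30 ✓; ∠SNL = 115.6° ✓; |NL| = 16.10 ✗.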